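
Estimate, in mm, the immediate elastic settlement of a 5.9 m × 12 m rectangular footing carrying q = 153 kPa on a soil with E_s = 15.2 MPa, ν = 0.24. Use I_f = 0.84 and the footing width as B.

S_e ≈ 47 mm

Immediate (elastic) settlement: S_e = q·B·(1−ν²)/E_s · I_f.
E_s = 15.2 MPa = 15200 kPa.
S_e = 153 × 5.9 × (1 − 0.24²) / 15200 × 0.84
    = 153 × 5.9 × 0.9424 / 15200 × 0.84
    = 0.04701 m = 47.01 mm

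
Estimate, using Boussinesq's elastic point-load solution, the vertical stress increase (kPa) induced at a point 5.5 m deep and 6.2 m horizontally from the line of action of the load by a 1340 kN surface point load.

Boussinesq vertical stress below a point load on an elastic half-space:
Δσ_z = 3P/(2πz²) · [1 + (r/z)²]^(−5/2)
r/z = 6.2/5.5 = 1.1273; [1+(r/z)²]^(−5/2) = 0.1287.
Δσ_z = 3×1340/(2π×5.5²) × 0.1287 = 21.151 × 0.1287 = 2.722 kPa

Δσ_z ≈ 2.72 kPa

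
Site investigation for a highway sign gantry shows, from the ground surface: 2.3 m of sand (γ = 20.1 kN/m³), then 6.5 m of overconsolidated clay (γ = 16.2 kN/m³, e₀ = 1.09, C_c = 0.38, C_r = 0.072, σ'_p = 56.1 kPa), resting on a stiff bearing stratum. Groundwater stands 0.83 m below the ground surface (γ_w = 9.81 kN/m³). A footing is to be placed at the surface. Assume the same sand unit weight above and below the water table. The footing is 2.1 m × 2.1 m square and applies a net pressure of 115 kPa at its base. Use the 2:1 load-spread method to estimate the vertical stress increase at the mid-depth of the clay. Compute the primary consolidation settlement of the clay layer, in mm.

Mid-depth of clay below the ground surface: z = 2.3 + 6.5/2 = 5.55 m.
Total vertical stress at mid-clay: σ_v = 20.1×2.3 + 16.2×3.25 = 98.88 kPa.
Pore pressure: u = 9.81×(5.55 − 0.83) = 46.303 kPa.
Initial effective stress: σ'_0 = σ_v − u = 98.88 − 46.303 = 52.577 kPa.
Stress increase at mid-clay by the 2:1 spreading method:
Δσ = qBL/((B+z)(L+z)) = 115×2.1×2.1/((2.1+5.55)(2.1+5.55)) = 8.6659 kPa
Final effective stress: σ'_f = 52.577 + 8.6659 = 61.243 kPa.
σ'_f = 61.243 > σ'_p = 56.1 kPa, so the stress path crosses the preconsolidation pressure — recompression up to σ'_p, then virgin compression beyond:
S_c = H/(1+e₀)·[C_r·log₁₀(σ'_p/σ'_0) + C_c·log₁₀(σ'_f/σ'_p)]
    = 6.5/2.09 × [0.072×log₁₀(56.1/52.577) + 0.38×log₁₀(61.243/56.1)]
    = 3.11 × [0.002028 + 0.014476] = 0.05133 m

S_c ≈ 51.3 mm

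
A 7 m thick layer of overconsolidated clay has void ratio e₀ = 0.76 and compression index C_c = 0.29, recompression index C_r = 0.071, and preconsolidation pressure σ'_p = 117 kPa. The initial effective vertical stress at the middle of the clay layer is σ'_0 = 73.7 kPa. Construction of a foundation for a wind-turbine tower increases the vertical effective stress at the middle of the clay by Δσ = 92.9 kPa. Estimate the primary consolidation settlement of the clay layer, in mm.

Final effective stress: σ'_f = 73.7 + 92.9 = 166.6 kPa.
σ'_f = 166.6 > σ'_p = 117 kPa, so the stress path crosses the preconsolidation pressure — recompression up to σ'_p, then virgin compression beyond:
S_c = H/(1+e₀)·[C_r·log₁₀(σ'_p/σ'_0) + C_c·log₁₀(σ'_f/σ'_p)]
    = 7/1.76 × [0.071×log₁₀(117/73.7) + 0.29×log₁₀(166.6/117)]
    = 3.9773 × [0.014251 + 0.044512] = 0.2337 m

S_c ≈ 234 mm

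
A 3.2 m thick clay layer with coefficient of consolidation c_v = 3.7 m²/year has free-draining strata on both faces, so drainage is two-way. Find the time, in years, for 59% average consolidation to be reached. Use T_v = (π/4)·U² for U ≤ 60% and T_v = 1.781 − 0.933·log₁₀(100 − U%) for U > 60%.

Drainage path length: H_d = H/2 = 1.6 m (double drainage).
U ≤ 60%: T_v = (π/4)·U² = (π/4)×0.59² = 0.2734.
t = T_v·H_d²/c_v = 0.2734×1.6²/3.7 = 0.1892 years.

t ≈ 0.189 years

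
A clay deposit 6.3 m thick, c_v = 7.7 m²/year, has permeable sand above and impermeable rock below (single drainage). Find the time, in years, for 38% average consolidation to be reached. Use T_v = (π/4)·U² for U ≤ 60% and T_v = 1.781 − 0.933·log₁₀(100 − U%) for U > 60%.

t ≈ 0.585 years

Drainage path length: H_d = H = 6.3 m (single drainage).
U ≤ 60%: T_v = (π/4)·U² = (π/4)×0.38² = 0.11341.
t = T_v·H_d²/c_v = 0.11341×6.3²/7.7 = 0.5846 years.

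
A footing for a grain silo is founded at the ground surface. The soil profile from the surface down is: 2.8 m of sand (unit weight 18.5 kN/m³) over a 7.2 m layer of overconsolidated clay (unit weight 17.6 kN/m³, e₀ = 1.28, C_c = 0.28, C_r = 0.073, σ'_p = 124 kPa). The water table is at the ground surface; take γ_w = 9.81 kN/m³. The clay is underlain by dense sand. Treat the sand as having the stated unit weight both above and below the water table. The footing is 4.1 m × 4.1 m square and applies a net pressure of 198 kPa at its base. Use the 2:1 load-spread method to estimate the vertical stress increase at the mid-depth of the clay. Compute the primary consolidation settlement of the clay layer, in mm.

Mid-depth of clay below the ground surface: z = 2.8 + 7.2/2 = 6.4 m.
Total vertical stress at mid-clay: σ_v = 18.5×2.8 + 17.6×3.6 = 115.16 kPa.
Pore pressure: u = 9.81×(6.4 − 0) = 62.784 kPa.
Initial effective stress: σ'_0 = σ_v − u = 115.16 − 62.784 = 52.376 kPa.
Stress increase at mid-clay by the 2:1 spreading method:
Δσ = qBL/((B+z)(L+z)) = 198×4.1×4.1/((4.1+6.4)(4.1+6.4)) = 30.189 kPa
Final effective stress: σ'_f = 52.376 + 30.189 = 82.565 kPa.
σ'_f = 82.565 ≤ σ'_p = 124 kPa, so the clay remains overconsolidated and only the recompression index applies:
S_c = C_r·H/(1+e₀)·log₁₀(σ'_f/σ'_0) = 0.073×7.2/2.28×log₁₀(82.565/52.376)
    = 0.23053 × 0.19766 = 0.04557 m

S_c ≈ 45.6 mm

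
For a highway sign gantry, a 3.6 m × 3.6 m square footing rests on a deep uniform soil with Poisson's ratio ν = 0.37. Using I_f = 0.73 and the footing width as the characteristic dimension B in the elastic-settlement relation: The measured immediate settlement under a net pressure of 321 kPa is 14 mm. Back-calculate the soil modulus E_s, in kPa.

E_s ≈ 52000 kPa

S_e = q·B·(1−ν²)/E_s · I_f  ⇒  E_s = q·B·(1−ν²)·I_f / S_e.
E_s = 321 × 3.6 × 0.8631 × 0.73 / 0.014 = 52010 kPa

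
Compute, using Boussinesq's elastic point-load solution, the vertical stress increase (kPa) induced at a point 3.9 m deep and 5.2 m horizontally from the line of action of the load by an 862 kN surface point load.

Boussinesq vertical stress below a point load on an elastic half-space:
Δσ_z = 3P/(2πz²) · [1 + (r/z)²]^(−5/2)
r/z = 5.2/3.9 = 1.3333; [1+(r/z)²]^(−5/2) = 0.07776.
Δσ_z = 3×862/(2π×3.9²) × 0.07776 = 27.059 × 0.07776 = 2.104 kPa

Δσ_z ≈ 2.1 kPa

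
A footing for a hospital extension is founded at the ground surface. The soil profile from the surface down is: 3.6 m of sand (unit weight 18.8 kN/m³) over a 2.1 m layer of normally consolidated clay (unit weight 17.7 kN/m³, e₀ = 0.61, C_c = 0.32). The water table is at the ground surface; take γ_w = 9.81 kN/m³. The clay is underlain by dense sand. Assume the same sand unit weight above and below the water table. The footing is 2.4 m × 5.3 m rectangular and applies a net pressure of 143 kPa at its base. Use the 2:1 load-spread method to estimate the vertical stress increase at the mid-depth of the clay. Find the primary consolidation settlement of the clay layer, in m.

S_c ≈ 0.0894 m

Mid-depth of clay below the ground surface: z = 3.6 + 2.1/2 = 4.65 m.
Total vertical stress at mid-clay: σ_v = 18.8×3.6 + 17.7×1.05 = 86.265 kPa.
Pore pressure: u = 9.81×(4.65 − 0) = 45.617 kPa.
Initial effective stress: σ'_0 = σ_v − u = 86.265 − 45.617 = 40.648 kPa.
Stress increase at mid-clay by the 2:1 spreading method:
Δσ = qBL/((B+z)(L+z)) = 143×2.4×5.3/((2.4+4.65)(5.3+4.65)) = 25.931 kPa
Final effective stress: σ'_f = σ'_0 + Δσ = 40.648 + 25.931 = 66.579 kPa.
Normally consolidated clay, so the full stress increment lies on the virgin compression line:
S_c = C_c·H/(1+e₀)·log₁₀(σ'_f/σ'_0) = 0.32×2.1/(1+0.61)×log₁₀(66.579/40.648)
    = 0.41739 × 0.2143 = 0.08945 m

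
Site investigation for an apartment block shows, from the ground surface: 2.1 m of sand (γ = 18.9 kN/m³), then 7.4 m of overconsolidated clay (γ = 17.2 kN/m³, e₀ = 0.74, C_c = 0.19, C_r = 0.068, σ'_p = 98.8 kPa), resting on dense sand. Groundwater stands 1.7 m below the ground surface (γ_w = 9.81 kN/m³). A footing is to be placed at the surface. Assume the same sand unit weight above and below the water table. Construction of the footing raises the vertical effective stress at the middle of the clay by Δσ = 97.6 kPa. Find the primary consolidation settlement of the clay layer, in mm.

Mid-depth of clay below the ground surface: z = 2.1 + 7.4/2 = 5.8 m.
Total vertical stress at mid-clay: σ_v = 18.9×2.1 + 17.2×3.7 = 103.33 kPa.
Pore pressure: u = 9.81×(5.8 − 1.7) = 40.221 kPa.
Initial effective stress: σ'_0 = σ_v − u = 103.33 − 40.221 = 63.109 kPa.
Final effective stress: σ'_f = 63.109 + 97.6 = 160.71 kPa.
σ'_f = 160.71 > σ'_p = 98.8 kPa, so the stress path crosses the preconsolidation pressure — recompression up to σ'_p, then virgin compression beyond:
S_c = H/(1+e₀)·[C_r·log₁₀(σ'_p/σ'_0) + C_c·log₁₀(σ'_f/σ'_p)]
    = 7.4/1.74 × [0.068×log₁₀(98.8/63.109) + 0.19×log₁₀(160.71/98.8)]
    = 4.2529 × [0.013237 + 0.040144] = 0.227 m

S_c ≈ 227 mm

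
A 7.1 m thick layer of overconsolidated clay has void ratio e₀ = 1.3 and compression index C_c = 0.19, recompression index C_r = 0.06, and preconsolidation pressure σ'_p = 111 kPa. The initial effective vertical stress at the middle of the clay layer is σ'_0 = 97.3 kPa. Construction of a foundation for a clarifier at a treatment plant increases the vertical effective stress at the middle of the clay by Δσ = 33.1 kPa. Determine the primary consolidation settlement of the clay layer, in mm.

Final effective stress: σ'_f = 97.3 + 33.1 = 130.4 kPa.
σ'_f = 130.4 > σ'_p = 111 kPa, so the stress path crosses the preconsolidation pressure — recompression up to σ'_p, then virgin compression beyond:
S_c = H/(1+e₀)·[C_r·log₁₀(σ'_p/σ'_0) + C_c·log₁₀(σ'_f/σ'_p)]
    = 7.1/2.3 × [0.06×log₁₀(111/97.3) + 0.19×log₁₀(130.4/111)]
    = 3.087 × [0.0034326 + 0.013291] = 0.05163 m

S_c ≈ 51.6 mm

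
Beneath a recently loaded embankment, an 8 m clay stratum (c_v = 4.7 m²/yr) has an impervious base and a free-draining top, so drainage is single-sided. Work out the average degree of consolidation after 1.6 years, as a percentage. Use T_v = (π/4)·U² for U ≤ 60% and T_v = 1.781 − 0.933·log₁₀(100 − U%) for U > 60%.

Drainage path length: H_d = H = 8 m (single drainage).
T_v = c_v·t/H_d² = 4.7×1.6/8² = 0.1175.
T_v = 0.1175 corresponds to the U ≤ 60% branch:
U = √(4T_v/π) = 0.3868

U ≈ 38.7 %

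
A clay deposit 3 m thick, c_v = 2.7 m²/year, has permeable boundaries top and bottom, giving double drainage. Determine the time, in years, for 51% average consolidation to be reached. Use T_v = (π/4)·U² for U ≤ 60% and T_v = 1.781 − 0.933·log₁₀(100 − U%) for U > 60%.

t ≈ 0.17 years

Drainage path length: H_d = H/2 = 1.5 m (double drainage).
U ≤ 60%: T_v = (π/4)·U² = (π/4)×0.51² = 0.20428.
t = T_v·H_d²/c_v = 0.20428×1.5²/2.7 = 0.1702 years.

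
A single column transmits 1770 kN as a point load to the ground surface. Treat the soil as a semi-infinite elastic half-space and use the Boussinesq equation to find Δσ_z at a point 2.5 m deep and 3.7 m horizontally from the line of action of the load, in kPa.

Δσ_z ≈ 7.44 kPa

Boussinesq vertical stress below a point load on an elastic half-space:
Δσ_z = 3P/(2πz²) · [1 + (r/z)²]^(−5/2)
r/z = 3.7/2.5 = 1.48; [1+(r/z)²]^(−5/2) = 0.055003.
Δσ_z = 3×1770/(2π×2.5²) × 0.055003 = 135.22 × 0.055003 = 7.438 kPa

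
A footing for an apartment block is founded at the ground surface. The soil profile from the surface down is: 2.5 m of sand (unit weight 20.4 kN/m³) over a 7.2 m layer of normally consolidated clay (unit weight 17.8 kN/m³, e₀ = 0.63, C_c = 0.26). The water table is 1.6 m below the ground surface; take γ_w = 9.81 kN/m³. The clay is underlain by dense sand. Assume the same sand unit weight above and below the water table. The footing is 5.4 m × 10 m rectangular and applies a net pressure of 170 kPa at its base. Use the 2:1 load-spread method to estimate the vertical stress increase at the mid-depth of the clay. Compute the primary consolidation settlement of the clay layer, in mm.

Mid-depth of clay below the ground surface: z = 2.5 + 7.2/2 = 6.1 m.
Total vertical stress at mid-clay: σ_v = 20.4×2.5 + 17.8×3.6 = 115.08 kPa.
Pore pressure: u = 9.81×(6.1 − 1.6) = 44.145 kPa.
Initial effective stress: σ'_0 = σ_v − u = 115.08 − 44.145 = 70.935 kPa.
Stress increase at mid-clay by the 2:1 spreading method:
Δσ = qBL/((B+z)(L+z)) = 170×5.4×10/((5.4+6.1)(10+6.1)) = 49.581 kPa
Final effective stress: σ'_f = σ'_0 + Δσ = 70.935 + 49.581 = 120.52 kPa.
Normally consolidated clay, so the full stress increment lies on the virgin compression line:
S_c = C_c·H/(1+e₀)·log₁₀(σ'_f/σ'_0) = 0.26×7.2/(1+0.63)×log₁₀(120.52/70.935)
    = 1.1485 × 0.2302 = 0.2644 m

S_c ≈ 264 mm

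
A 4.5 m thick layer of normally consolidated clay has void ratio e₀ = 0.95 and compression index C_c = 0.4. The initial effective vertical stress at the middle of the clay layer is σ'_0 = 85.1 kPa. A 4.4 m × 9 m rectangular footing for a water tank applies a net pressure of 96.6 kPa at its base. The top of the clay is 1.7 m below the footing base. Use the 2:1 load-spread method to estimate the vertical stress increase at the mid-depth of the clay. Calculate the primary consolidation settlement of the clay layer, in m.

S_c ≈ 0.139 m

Mid-depth of clay below the footing base: z = 1.7 + 4.5/2 = 3.95 m.
Stress increase at mid-clay by the 2:1 spreading method:
Δσ = qBL/((B+z)(L+z)) = 96.6×4.4×9/((4.4+3.95)(9+3.95)) = 35.377 kPa
Final effective stress: σ'_f = σ'_0 + Δσ = 85.1 + 35.377 = 120.48 kPa.
Normally consolidated clay, so the full stress increment lies on the virgin compression line:
S_c = C_c·H/(1+e₀)·log₁₀(σ'_f/σ'_0) = 0.4×4.5/(1+0.95)×log₁₀(120.48/85.1)
    = 0.92308 × 0.15099 = 0.1394 m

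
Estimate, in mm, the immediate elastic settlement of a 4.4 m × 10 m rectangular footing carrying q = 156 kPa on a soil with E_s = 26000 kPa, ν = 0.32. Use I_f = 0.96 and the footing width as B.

S_e ≈ 22.7 mm

Immediate (elastic) settlement: S_e = q·B·(1−ν²)/E_s · I_f.
S_e = 156 × 4.4 × (1 − 0.32²) / 26000 × 0.96
    = 156 × 4.4 × 0.8976 / 26000 × 0.96
    = 0.02275 m = 22.75 mm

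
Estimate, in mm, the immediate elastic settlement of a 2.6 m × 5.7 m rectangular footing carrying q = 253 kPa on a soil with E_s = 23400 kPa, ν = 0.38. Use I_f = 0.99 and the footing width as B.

S_e ≈ 23.8 mm

Immediate (elastic) settlement: S_e = q·B·(1−ν²)/E_s · I_f.
S_e = 253 × 2.6 × (1 − 0.38²) / 23400 × 0.99
    = 253 × 2.6 × 0.8556 / 23400 × 0.99
    = 0.02381 m = 23.81 mm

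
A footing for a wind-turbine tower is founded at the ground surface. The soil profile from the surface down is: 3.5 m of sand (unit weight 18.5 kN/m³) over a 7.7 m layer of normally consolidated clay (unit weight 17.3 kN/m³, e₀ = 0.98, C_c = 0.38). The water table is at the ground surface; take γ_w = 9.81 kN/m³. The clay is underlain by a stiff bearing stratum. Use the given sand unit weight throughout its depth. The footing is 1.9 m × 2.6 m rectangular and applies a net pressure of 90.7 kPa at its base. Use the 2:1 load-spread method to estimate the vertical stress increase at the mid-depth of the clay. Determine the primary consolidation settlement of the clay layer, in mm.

S_c ≈ 50.7 mm

Mid-depth of clay below the ground surface: z = 3.5 + 7.7/2 = 7.35 m.
Total vertical stress at mid-clay: σ_v = 18.5×3.5 + 17.3×3.85 = 131.36 kPa.
Pore pressure: u = 9.81×(7.35 − 0) = 72.103 kPa.
Initial effective stress: σ'_0 = σ_v − u = 131.36 − 72.103 = 59.257 kPa.
Stress increase at mid-clay by the 2:1 spreading method:
Δσ = qBL/((B+z)(L+z)) = 90.7×1.9×2.6/((1.9+7.35)(2.6+7.35)) = 4.8682 kPa
Final effective stress: σ'_f = σ'_0 + Δσ = 59.257 + 4.8682 = 64.125 kPa.
Normally consolidated clay, so the full stress increment lies on the virgin compression line:
S_c = C_c·H/(1+e₀)·log₁₀(σ'_f/σ'_0) = 0.38×7.7/(1+0.98)×log₁₀(64.125/59.257)
    = 1.4778 × 0.034288 = 0.05067 m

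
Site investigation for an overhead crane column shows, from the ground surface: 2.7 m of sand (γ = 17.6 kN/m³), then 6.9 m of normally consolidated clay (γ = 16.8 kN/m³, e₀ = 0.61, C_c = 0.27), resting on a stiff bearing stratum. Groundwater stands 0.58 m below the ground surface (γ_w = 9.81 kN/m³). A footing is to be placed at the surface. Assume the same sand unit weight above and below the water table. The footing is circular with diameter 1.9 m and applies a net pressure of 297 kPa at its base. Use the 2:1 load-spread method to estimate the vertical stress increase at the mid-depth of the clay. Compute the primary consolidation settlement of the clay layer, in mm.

Mid-depth of clay below the ground surface: z = 2.7 + 6.9/2 = 6.15 m.
Total vertical stress at mid-clay: σ_v = 17.6×2.7 + 16.8×3.45 = 105.48 kPa.
Pore pressure: u = 9.81×(6.15 − 0.58) = 54.642 kPa.
Initial effective stress: σ'_0 = σ_v − u = 105.48 − 54.642 = 50.838 kPa.
Stress increase at mid-clay by the 2:1 spreading method:
Δσ ≈ qD²/(D+z)² = 297×1.9²/(1.9+6.15)² = 16.545 kPa
Final effective stress: σ'_f = σ'_0 + Δσ = 50.838 + 16.545 = 67.383 kPa.
Normally consolidated clay, so the full stress increment lies on the virgin compression line:
S_c = C_c·H/(1+e₀)·log₁₀(σ'_f/σ'_0) = 0.27×6.9/(1+0.61)×log₁₀(67.383/50.838)
    = 1.1571 × 0.12236 = 0.1416 m

S_c ≈ 142 mm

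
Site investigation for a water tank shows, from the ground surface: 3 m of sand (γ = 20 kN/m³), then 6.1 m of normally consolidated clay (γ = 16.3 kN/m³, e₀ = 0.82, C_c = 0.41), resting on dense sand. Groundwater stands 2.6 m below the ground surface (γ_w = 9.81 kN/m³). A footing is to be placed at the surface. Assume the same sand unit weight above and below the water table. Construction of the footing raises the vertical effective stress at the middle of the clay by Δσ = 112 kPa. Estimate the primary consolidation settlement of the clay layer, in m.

S_c ≈ 0.541 m

Mid-depth of clay below the ground surface: z = 3 + 6.1/2 = 6.05 m.
Total vertical stress at mid-clay: σ_v = 20×3 + 16.3×3.05 = 109.72 kPa.
Pore pressure: u = 9.81×(6.05 − 2.6) = 33.845 kPa.
Initial effective stress: σ'_0 = σ_v − u = 109.72 − 33.845 = 75.875 kPa.
Final effective stress: σ'_f = σ'_0 + Δσ = 75.875 + 112 = 187.88 kPa.
Normally consolidated clay, so the full stress increment lies on the virgin compression line:
S_c = C_c·H/(1+e₀)·log₁₀(σ'_f/σ'_0) = 0.41×6.1/(1+0.82)×log₁₀(187.88/75.875)
    = 1.3742 × 0.39378 = 0.5411 m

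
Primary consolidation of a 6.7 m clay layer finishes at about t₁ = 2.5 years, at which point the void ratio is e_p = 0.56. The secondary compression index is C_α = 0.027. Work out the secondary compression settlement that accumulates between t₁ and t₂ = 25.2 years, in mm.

Secondary compression: S_s = C_α·H/(1+e_p)·log₁₀(t₂/t₁)
S_s = 0.027×6.7/(1+0.56)×log₁₀(25.2/2.5)
    = 0.116 × 1.003 = 0.1164 m

S_s ≈ 116 mm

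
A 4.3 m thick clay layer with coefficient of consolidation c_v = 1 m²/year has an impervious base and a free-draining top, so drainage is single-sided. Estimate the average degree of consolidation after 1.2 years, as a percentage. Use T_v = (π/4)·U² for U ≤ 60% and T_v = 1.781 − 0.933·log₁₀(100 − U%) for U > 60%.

U ≈ 28.7 %

Drainage path length: H_d = H = 4.3 m (single drainage).
T_v = c_v·t/H_d² = 1×1.2/4.3² = 0.0649.
T_v = 0.0649 corresponds to the U ≤ 60% branch:
U = √(4T_v/π) = 0.2875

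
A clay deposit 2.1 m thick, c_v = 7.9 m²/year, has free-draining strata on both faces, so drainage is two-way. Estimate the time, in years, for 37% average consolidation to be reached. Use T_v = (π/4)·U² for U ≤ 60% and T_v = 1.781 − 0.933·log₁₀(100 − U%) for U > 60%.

Drainage path length: H_d = H/2 = 1.05 m (double drainage).
U ≤ 60%: T_v = (π/4)·U² = (π/4)×0.37² = 0.10752.
t = T_v·H_d²/c_v = 0.10752×1.05²/7.9 = 0.01501 years.

t ≈ 0.015 years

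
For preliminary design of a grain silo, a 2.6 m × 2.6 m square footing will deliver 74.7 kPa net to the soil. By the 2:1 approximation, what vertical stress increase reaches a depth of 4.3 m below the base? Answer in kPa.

Δσ_z ≈ 10.6 kPa

By the 2:1 method the load spreads at 1 horizontal : 2 vertical, so at depth z the loaded area has grown by z in each plan dimension:
Δσ = qBL/((B+z)(L+z)) = 74.7×2.6×2.6/((2.6+4.3)(2.6+4.3)) = 10.606 kPa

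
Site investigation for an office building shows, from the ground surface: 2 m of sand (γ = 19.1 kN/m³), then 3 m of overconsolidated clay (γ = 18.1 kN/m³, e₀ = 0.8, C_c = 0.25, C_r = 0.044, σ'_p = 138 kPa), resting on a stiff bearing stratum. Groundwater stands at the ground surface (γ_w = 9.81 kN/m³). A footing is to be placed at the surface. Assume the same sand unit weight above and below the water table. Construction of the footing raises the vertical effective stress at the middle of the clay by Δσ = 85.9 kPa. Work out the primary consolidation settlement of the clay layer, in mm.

S_c ≈ 42.3 mm

Mid-depth of clay below the ground surface: z = 2 + 3/2 = 3.5 m.
Total vertical stress at mid-clay: σ_v = 19.1×2 + 18.1×1.5 = 65.35 kPa.
Pore pressure: u = 9.81×(3.5 − 0) = 34.335 kPa.
Initial effective stress: σ'_0 = σ_v − u = 65.35 − 34.335 = 31.015 kPa.
Final effective stress: σ'_f = 31.015 + 85.9 = 116.92 kPa.
σ'_f = 116.92 ≤ σ'_p = 138 kPa, so the clay remains overconsolidated and only the recompression index applies:
S_c = C_r·H/(1+e₀)·log₁₀(σ'_f/σ'_0) = 0.044×3/1.8×log₁₀(116.92/31.015)
    = 0.073335 × 0.57632 = 0.04226 m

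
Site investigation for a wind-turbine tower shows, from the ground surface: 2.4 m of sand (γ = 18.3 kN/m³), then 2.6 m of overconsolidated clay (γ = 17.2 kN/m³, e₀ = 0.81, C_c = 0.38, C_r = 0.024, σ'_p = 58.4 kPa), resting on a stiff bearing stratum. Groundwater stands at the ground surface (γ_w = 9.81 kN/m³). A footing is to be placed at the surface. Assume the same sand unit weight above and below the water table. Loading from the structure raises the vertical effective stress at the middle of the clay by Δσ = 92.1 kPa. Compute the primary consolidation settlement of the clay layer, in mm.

S_c ≈ 185 mm

Mid-depth of clay below the ground surface: z = 2.4 + 2.6/2 = 3.7 m.
Total vertical stress at mid-clay: σ_v = 18.3×2.4 + 17.2×1.3 = 66.28 kPa.
Pore pressure: u = 9.81×(3.7 − 0) = 36.297 kPa.
Initial effective stress: σ'_0 = σ_v − u = 66.28 − 36.297 = 29.983 kPa.
Final effective stress: σ'_f = 29.983 + 92.1 = 122.08 kPa.
σ'_f = 122.08 > σ'_p = 58.4 kPa, so the stress path crosses the preconsolidation pressure — recompression up to σ'_p, then virgin compression beyond:
S_c = H/(1+e₀)·[C_r·log₁₀(σ'_p/σ'_0) + C_c·log₁₀(σ'_f/σ'_p)]
    = 2.6/1.81 × [0.024×log₁₀(58.4/29.983) + 0.38×log₁₀(122.08/58.4)]
    = 1.4365 × [0.0069489 + 0.12169] = 0.1848 m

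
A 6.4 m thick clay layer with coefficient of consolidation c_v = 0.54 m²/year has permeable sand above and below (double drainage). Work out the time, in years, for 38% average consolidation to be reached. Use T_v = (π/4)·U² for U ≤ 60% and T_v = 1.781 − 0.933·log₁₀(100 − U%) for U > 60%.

Drainage path length: H_d = H/2 = 3.2 m (double drainage).
U ≤ 60%: T_v = (π/4)·U² = (π/4)×0.38² = 0.11341.
t = T_v·H_d²/c_v = 0.11341×3.2²/0.54 = 2.151 years.

t ≈ 2.15 years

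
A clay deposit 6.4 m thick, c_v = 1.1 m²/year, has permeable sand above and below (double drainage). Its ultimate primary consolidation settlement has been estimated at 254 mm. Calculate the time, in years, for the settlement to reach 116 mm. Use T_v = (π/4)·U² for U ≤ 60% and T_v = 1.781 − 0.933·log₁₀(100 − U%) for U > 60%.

Drainage path length: H_d = H/2 = 3.2 m (double drainage).
U = S(t)/S_ult = 116/254 = 0.4567.
U ≤ 60%: T_v = (π/4)·U² = (π/4)×0.45669² = 0.16381.
t = T_v·H_d²/c_v = 0.16381×3.2²/1.1 = 1.525 years.

t ≈ 1.52 years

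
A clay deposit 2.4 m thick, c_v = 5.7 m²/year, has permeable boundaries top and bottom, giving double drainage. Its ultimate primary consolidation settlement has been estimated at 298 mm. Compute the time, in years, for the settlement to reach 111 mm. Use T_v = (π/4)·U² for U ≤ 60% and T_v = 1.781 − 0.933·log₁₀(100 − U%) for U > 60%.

t ≈ 0.0275 years

Drainage path length: H_d = H/2 = 1.2 m (double drainage).
U = S(t)/S_ult = 111/298 = 0.3725.
U ≤ 60%: T_v = (π/4)·U² = (π/4)×0.37248² = 0.10897.
t = T_v·H_d²/c_v = 0.10897×1.2²/5.7 = 0.02753 years.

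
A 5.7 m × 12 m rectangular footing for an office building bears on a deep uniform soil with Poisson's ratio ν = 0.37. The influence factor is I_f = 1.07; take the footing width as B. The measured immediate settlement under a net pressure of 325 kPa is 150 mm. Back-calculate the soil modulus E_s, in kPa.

S_e = q·B·(1−ν²)/E_s · I_f  ⇒  E_s = q·B·(1−ν²)·I_f / S_e.
E_s = 325 × 5.7 × 0.8631 × 1.07 / 0.15 = 11410 kPa

E_s ≈ 11400 kPa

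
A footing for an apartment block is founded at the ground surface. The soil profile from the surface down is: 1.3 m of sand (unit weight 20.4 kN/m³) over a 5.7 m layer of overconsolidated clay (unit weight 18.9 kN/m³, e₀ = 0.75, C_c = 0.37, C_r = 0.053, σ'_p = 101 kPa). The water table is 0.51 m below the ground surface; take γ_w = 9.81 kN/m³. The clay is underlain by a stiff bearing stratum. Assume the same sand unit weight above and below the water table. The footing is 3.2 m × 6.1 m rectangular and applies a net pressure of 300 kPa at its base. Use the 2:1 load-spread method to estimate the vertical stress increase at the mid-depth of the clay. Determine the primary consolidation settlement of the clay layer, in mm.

S_c ≈ 162 mm

Mid-depth of clay below the ground surface: z = 1.3 + 5.7/2 = 4.15 m.
Total vertical stress at mid-clay: σ_v = 20.4×1.3 + 18.9×2.85 = 80.385 kPa.
Pore pressure: u = 9.81×(4.15 − 0.51) = 35.708 kPa.
Initial effective stress: σ'_0 = σ_v − u = 80.385 − 35.708 = 44.677 kPa.
Stress increase at mid-clay by the 2:1 spreading method:
Δσ = qBL/((B+z)(L+z)) = 300×3.2×6.1/((3.2+4.15)(6.1+4.15)) = 77.73 kPa
Final effective stress: σ'_f = 44.677 + 77.73 = 122.41 kPa.
σ'_f = 122.41 > σ'_p = 101 kPa, so the stress path crosses the preconsolidation pressure — recompression up to σ'_p, then virgin compression beyond:
S_c = H/(1+e₀)·[C_r·log₁₀(σ'_p/σ'_0) + C_c·log₁₀(σ'_f/σ'_p)]
    = 5.7/1.75 × [0.053×log₁₀(101/44.677) + 0.37×log₁₀(122.41/101)]
    = 3.2571 × [0.018775 + 0.030893] = 0.1618 m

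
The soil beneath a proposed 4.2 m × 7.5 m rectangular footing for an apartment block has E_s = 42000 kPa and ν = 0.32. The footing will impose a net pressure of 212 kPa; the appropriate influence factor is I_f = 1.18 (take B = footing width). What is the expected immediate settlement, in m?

S_e ≈ 0.0225 m

Immediate (elastic) settlement: S_e = q·B·(1−ν²)/E_s · I_f.
S_e = 212 × 4.2 × (1 − 0.32²) / 42000 × 1.18
    = 212 × 4.2 × 0.8976 / 42000 × 1.18
    = 0.02245 m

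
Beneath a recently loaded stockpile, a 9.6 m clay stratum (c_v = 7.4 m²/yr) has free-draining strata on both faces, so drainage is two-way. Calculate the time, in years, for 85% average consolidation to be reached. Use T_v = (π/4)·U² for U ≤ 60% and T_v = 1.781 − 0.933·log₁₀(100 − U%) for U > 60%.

t ≈ 2.13 years

Drainage path length: H_d = H/2 = 4.8 m (double drainage).
U > 60%: T_v = 1.781 − 0.933·log₁₀(100 − 85) = 0.68371.
t = T_v·H_d²/c_v = 0.68371×4.8²/7.4 = 2.129 years.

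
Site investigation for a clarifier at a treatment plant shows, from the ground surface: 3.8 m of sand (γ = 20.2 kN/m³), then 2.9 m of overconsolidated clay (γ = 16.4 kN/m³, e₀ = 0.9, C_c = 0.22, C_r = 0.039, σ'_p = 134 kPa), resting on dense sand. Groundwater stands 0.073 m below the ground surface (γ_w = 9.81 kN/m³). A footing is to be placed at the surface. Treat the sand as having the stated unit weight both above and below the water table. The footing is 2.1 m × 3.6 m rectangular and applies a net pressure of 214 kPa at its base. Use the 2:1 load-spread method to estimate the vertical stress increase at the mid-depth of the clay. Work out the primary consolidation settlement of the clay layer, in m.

S_c ≈ 0.0105 m

Mid-depth of clay below the ground surface: z = 3.8 + 2.9/2 = 5.25 m.
Total vertical stress at mid-clay: σ_v = 20.2×3.8 + 16.4×1.45 = 100.54 kPa.
Pore pressure: u = 9.81×(5.25 − 0.073) = 50.786 kPa.
Initial effective stress: σ'_0 = σ_v − u = 100.54 − 50.786 = 49.754 kPa.
Stress increase at mid-clay by the 2:1 spreading method:
Δσ = qBL/((B+z)(L+z)) = 214×2.1×3.6/((2.1+5.25)(3.6+5.25)) = 24.872 kPa
Final effective stress: σ'_f = 49.754 + 24.872 = 74.626 kPa.
σ'_f = 74.626 ≤ σ'_p = 134 kPa, so the clay remains overconsolidated and only the recompression index applies:
S_c = C_r·H/(1+e₀)·log₁₀(σ'_f/σ'_0) = 0.039×2.9/1.9×log₁₀(74.626/49.754)
    = 0.059526 × 0.17606 = 0.01048 m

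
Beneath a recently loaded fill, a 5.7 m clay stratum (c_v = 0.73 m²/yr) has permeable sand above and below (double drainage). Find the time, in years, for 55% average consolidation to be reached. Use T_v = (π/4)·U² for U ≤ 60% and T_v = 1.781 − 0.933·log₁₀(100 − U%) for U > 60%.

Drainage path length: H_d = H/2 = 2.85 m (double drainage).
U ≤ 60%: T_v = (π/4)·U² = (π/4)×0.55² = 0.23758.
t = T_v·H_d²/c_v = 0.23758×2.85²/0.73 = 2.643 years.

t ≈ 2.64 years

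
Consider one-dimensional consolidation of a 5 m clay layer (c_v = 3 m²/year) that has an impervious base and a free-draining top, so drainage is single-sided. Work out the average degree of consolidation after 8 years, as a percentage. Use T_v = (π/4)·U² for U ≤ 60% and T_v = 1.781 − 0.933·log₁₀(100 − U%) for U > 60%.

Drainage path length: H_d = H = 5 m (single drainage).
T_v = c_v·t/H_d² = 3×8/5² = 0.96.
T_v = 0.96 corresponds to the U > 60% branch:
U = 1 − 10^((1.781 − T_v)/0.933)/100 = 0.9241

U ≈ 92.4 %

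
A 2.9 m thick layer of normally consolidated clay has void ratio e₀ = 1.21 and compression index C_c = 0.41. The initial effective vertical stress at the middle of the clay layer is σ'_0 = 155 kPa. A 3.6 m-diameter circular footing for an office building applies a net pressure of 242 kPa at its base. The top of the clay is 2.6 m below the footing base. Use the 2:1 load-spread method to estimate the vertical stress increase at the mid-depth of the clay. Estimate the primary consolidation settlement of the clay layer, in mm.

S_c ≈ 69.4 mm

Mid-depth of clay below the footing base: z = 2.6 + 2.9/2 = 4.05 m.
Stress increase at mid-clay by the 2:1 spreading method:
Δσ ≈ qD²/(D+z)² = 242×3.6²/(3.6+4.05)² = 53.592 kPa
Final effective stress: σ'_f = σ'_0 + Δσ = 155 + 53.592 = 208.59 kPa.
Normally consolidated clay, so the full stress increment lies on the virgin compression line:
S_c = C_c·H/(1+e₀)·log₁₀(σ'_f/σ'_0) = 0.41×2.9/(1+1.21)×log₁₀(208.59/155)
    = 0.53801 × 0.12896 = 0.06938 m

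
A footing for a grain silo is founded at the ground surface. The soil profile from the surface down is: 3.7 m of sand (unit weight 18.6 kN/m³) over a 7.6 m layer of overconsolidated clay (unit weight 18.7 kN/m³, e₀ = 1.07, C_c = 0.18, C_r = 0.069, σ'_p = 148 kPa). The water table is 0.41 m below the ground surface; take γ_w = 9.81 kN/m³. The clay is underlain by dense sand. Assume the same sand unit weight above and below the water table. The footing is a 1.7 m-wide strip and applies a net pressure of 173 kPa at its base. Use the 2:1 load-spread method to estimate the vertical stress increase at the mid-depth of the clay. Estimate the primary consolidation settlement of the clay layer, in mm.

S_c ≈ 41.2 mm

Mid-depth of clay below the ground surface: z = 3.7 + 7.6/2 = 7.5 m.
Total vertical stress at mid-clay: σ_v = 18.6×3.7 + 18.7×3.8 = 139.88 kPa.
Pore pressure: u = 9.81×(7.5 − 0.41) = 69.553 kPa.
Initial effective stress: σ'_0 = σ_v − u = 139.88 − 69.553 = 70.327 kPa.
Stress increase at mid-clay by the 2:1 spreading method:
Δσ = qB/(B+z) = 173×1.7/(1.7+7.5) = 31.967 kPa
Final effective stress: σ'_f = 70.327 + 31.967 = 102.29 kPa.
σ'_f = 102.29 ≤ σ'_p = 148 kPa, so the clay remains overconsolidated and only the recompression index applies:
S_c = C_r·H/(1+e₀)·log₁₀(σ'_f/σ'_0) = 0.069×7.6/2.07×log₁₀(102.29/70.327)
    = 0.25333 × 0.16271 = 0.04122 m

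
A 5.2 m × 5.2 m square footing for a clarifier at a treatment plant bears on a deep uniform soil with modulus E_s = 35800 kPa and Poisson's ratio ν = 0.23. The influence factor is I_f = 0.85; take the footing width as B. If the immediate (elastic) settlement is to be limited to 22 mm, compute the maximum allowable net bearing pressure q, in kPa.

q ≈ 188 kPa

S_e = q·B·(1−ν²)/E_s · I_f  ⇒  q = S_e·E_s / (B·(1−ν²)·I_f).
q = 0.022 × 35800 / (5.2 × 0.9471 × 0.85) = 188.1 kPa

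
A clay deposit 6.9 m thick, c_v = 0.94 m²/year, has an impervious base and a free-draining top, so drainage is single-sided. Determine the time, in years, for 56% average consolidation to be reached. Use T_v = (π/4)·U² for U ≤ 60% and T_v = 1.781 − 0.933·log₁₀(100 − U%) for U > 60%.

t ≈ 12.5 years

Drainage path length: H_d = H = 6.9 m (single drainage).
U ≤ 60%: T_v = (π/4)·U² = (π/4)×0.56² = 0.2463.
t = T_v·H_d²/c_v = 0.2463×6.9²/0.94 = 12.47 years.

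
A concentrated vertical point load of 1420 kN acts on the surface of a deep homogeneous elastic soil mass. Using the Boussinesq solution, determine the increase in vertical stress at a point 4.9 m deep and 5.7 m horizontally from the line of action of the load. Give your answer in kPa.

Boussinesq vertical stress below a point load on an elastic half-space:
Δσ_z = 3P/(2πz²) · [1 + (r/z)²]^(−5/2)
r/z = 5.7/4.9 = 1.1633; [1+(r/z)²]^(−5/2) = 0.11772.
Δσ_z = 3×1420/(2π×4.9²) × 0.11772 = 28.238 × 0.11772 = 3.324 kPa

Δσ_z ≈ 3.32 kPa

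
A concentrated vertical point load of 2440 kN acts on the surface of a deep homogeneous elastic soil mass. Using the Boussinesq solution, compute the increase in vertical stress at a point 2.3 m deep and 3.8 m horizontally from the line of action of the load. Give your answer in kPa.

Boussinesq vertical stress below a point load on an elastic half-space:
Δσ_z = 3P/(2πz²) · [1 + (r/z)²]^(−5/2)
r/z = 3.8/2.3 = 1.6522; [1+(r/z)²]^(−5/2) = 0.037224.
Δσ_z = 3×2440/(2π×2.3²) × 0.037224 = 220.23 × 0.037224 = 8.198 kPa

Δσ_z ≈ 8.2 kPa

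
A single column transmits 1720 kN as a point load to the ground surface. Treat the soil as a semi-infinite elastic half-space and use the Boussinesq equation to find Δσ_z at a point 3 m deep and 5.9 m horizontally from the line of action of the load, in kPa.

Boussinesq vertical stress below a point load on an elastic half-space:
Δσ_z = 3P/(2πz²) · [1 + (r/z)²]^(−5/2)
r/z = 5.9/3 = 1.9667; [1+(r/z)²]^(−5/2) = 0.019128.
Δσ_z = 3×1720/(2π×3²) × 0.019128 = 91.249 × 0.019128 = 1.745 kPa

Δσ_z ≈ 1.75 kPa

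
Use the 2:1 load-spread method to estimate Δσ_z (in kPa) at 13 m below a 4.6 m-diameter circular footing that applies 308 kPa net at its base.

Δσ_z ≈ 21 kPa

By the 2:1 method the load spreads at 1 horizontal : 2 vertical, so at depth z the loaded area has grown by z in each plan dimension:
Δσ ≈ qD²/(D+z)² = 308×4.6²/(4.6+13)² = 21.04 kPa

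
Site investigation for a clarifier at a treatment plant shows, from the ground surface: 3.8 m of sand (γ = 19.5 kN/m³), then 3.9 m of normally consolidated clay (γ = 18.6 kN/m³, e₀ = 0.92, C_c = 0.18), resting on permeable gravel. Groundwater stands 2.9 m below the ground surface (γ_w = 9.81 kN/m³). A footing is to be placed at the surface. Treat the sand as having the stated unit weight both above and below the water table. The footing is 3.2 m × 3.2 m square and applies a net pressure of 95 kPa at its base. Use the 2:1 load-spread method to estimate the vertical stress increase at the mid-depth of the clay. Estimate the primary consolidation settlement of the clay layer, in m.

S_c ≈ 0.0218 m

Mid-depth of clay below the ground surface: z = 3.8 + 3.9/2 = 5.75 m.
Total vertical stress at mid-clay: σ_v = 19.5×3.8 + 18.6×1.95 = 110.37 kPa.
Pore pressure: u = 9.81×(5.75 − 2.9) = 27.959 kPa.
Initial effective stress: σ'_0 = σ_v − u = 110.37 − 27.959 = 82.411 kPa.
Stress increase at mid-clay by the 2:1 spreading method:
Δσ = qBL/((B+z)(L+z)) = 95×3.2×3.2/((3.2+5.75)(3.2+5.75)) = 12.144 kPa
Final effective stress: σ'_f = σ'_0 + Δσ = 82.411 + 12.144 = 94.555 kPa.
Normally consolidated clay, so the full stress increment lies on the virgin compression line:
S_c = C_c·H/(1+e₀)·log₁₀(σ'_f/σ'_0) = 0.18×3.9/(1+0.92)×log₁₀(94.555/82.411)
    = 0.36562 × 0.059699 = 0.02183 m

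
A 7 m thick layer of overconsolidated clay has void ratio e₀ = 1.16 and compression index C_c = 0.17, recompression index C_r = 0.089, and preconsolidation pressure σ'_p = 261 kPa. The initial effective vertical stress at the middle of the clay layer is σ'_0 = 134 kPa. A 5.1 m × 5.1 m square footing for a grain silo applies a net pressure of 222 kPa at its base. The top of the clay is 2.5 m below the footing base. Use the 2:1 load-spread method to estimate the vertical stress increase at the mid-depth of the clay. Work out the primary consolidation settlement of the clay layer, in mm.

S_c ≈ 37.6 mm

Mid-depth of clay below the footing base: z = 2.5 + 7/2 = 6 m.
Stress increase at mid-clay by the 2:1 spreading method:
Δσ = qBL/((B+z)(L+z)) = 222×5.1×5.1/((5.1+6)(5.1+6)) = 46.865 kPa
Final effective stress: σ'_f = 134 + 46.865 = 180.87 kPa.
σ'_f = 180.87 ≤ σ'_p = 261 kPa, so the clay remains overconsolidated and only the recompression index applies:
S_c = C_r·H/(1+e₀)·log₁₀(σ'_f/σ'_0) = 0.089×7/2.16×log₁₀(180.87/134)
    = 0.28842 × 0.13026 = 0.03757 m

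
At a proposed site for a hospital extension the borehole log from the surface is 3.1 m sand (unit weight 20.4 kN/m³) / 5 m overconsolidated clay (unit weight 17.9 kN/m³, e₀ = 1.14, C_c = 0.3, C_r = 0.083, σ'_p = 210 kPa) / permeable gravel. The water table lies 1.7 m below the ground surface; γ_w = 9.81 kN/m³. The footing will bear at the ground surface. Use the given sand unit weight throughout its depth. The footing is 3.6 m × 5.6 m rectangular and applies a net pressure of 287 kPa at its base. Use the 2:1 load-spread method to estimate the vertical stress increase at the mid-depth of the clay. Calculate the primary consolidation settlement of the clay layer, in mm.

Mid-depth of clay below the ground surface: z = 3.1 + 5/2 = 5.6 m.
Total vertical stress at mid-clay: σ_v = 20.4×3.1 + 17.9×2.5 = 107.99 kPa.
Pore pressure: u = 9.81×(5.6 − 1.7) = 38.259 kPa.
Initial effective stress: σ'_0 = σ_v − u = 107.99 − 38.259 = 69.731 kPa.
Stress increase at mid-clay by the 2:1 spreading method:
Δσ = qBL/((B+z)(L+z)) = 287×3.6×5.6/((3.6+5.6)(5.6+5.6)) = 56.152 kPa
Final effective stress: σ'_f = 69.731 + 56.152 = 125.88 kPa.
σ'_f = 125.88 ≤ σ'_p = 210 kPa, so the clay remains overconsolidated and only the recompression index applies:
S_c = C_r·H/(1+e₀)·log₁₀(σ'_f/σ'_0) = 0.083×5/2.14×log₁₀(125.88/69.731)
    = 0.19392 × 0.25653 = 0.04975 m

S_c ≈ 49.7 mm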